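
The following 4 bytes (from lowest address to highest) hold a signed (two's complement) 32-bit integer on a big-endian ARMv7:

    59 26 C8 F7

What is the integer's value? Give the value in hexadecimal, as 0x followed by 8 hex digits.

0x5926C8F7

Big-endian stores the most-significant byte at the lowest address.
The bytes are already most-significant first: 0x5926C8F7.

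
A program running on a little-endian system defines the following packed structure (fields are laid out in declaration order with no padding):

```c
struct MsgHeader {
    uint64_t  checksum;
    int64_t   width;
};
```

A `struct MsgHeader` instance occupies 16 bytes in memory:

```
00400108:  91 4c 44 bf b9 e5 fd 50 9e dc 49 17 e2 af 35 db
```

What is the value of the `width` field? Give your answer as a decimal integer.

`width` follows `checksum` (8 bytes), so it starts at byte offset 8 and occupies 8 bytes.
Bytes at offsets 8..15: 9E DC 49 17 E2 AF 35 DB.
Little-endian: lowest address holds the least-significant byte.
Reassemble most-significant byte first: DB 35 AF E2 17 49 DC 9E → 0xDB35AFE21749DC9E.
Top bit is set, so as a signed 64-bit value this is 0xDB35AFE21749DC9E − 2^64 = -2651019420049482594.

-2651019420049482594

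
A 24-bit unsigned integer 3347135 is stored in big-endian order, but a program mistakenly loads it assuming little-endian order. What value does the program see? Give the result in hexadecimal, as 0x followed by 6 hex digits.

3347135 in 24-bit hexadecimal is 0x3312BF.
Stored big-endian, the bytes at ascending addresses are 33 12 BF.
Read back as little-endian, the first byte is least significant, giving 0xBF1233.

0xBF1233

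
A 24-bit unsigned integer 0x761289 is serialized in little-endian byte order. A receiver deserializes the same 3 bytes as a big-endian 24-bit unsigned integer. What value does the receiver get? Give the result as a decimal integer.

8983158

Stored little-endian, the bytes at ascending addresses are 89 12 76.
Read back as big-endian, the last byte is least significant, giving 0x891276.
0x891276 = 8983158.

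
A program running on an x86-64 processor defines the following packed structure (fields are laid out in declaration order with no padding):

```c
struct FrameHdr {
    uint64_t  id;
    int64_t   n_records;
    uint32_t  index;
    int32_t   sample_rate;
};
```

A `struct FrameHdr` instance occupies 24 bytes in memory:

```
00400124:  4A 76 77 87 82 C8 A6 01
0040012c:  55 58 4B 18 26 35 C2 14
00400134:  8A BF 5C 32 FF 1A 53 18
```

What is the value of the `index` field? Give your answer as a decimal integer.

`index` follows `id` (8 B), `n_records` (8 B), so it starts at offset 8 + 8 = 16 and occupies 4 bytes.
Bytes at offsets 16..19: 8A BF 5C 32.
Little-endian: lowest address holds the least-significant byte.
Reassemble most-significant byte first: 32 5C BF 8A → 0x325CBF8A.
0x325CBF8A = 844939146.

844939146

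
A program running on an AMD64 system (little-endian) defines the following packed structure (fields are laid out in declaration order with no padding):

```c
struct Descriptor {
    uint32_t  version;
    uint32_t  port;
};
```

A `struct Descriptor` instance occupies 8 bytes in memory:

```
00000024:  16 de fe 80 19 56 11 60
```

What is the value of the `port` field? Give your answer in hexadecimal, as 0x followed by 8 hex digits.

`port` follows `version` (4 bytes), so it starts at byte offset 4 and occupies 4 bytes.
Bytes at offsets 4..7: 19 56 11 60.
Little-endian stores the least-significant byte at the lowest address.
Reassemble most-significant byte first: 60 11 56 19 → 0x60115619.

0x60115619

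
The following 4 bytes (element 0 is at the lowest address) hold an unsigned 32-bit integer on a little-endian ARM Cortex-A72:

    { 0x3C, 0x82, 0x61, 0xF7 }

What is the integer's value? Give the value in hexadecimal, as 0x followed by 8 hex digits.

In little-endian order the low byte comes first in memory.
Reassemble most-significant byte first: F7 61 82 3C → 0xF761823C.

0xF761823C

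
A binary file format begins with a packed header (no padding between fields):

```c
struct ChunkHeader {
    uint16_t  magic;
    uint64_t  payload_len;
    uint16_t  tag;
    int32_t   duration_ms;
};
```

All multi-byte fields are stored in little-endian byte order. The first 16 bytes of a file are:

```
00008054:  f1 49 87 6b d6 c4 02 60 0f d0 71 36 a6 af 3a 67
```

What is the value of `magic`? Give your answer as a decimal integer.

`magic` is the first field, at byte offset 0, occupying 2 bytes.
Bytes at offsets 0..1: F1 49.
In little-endian order the low byte comes first in memory.
Reassemble most-significant byte first: 49 F1 → 0x49F1.
0x49F1 = 18929.

18929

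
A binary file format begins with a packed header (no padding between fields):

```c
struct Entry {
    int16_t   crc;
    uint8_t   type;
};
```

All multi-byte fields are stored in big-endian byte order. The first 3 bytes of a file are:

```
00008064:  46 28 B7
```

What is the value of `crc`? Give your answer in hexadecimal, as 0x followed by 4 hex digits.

`crc` is the first field, at byte offset 0, occupying 2 bytes.
Bytes at offsets 0..1: 46 28.
In big-endian order the high byte comes first in memory.
The bytes are already most-significant first: 0x4628.

0x4628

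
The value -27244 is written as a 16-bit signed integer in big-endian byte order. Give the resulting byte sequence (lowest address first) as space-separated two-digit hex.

Two's complement of -27244 in 16 bits: 27244 = 0x6A6C; invert → 0x9593; add 1 → 0x9594.
Split into bytes (most-significant first): 95 94.
In big-endian order the high byte comes first in memory.
So the memory order matches the most-significant-first order: 95 94.

95 94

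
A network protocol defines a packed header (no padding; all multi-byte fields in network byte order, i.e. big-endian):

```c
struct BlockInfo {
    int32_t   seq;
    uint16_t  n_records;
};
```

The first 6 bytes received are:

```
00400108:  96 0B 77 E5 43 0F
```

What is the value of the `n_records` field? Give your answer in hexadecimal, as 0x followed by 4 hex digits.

`n_records` follows `seq` (4 bytes), so it starts at byte offset 4 and occupies 2 bytes.
Bytes at offsets 4..5: 43 0F.
Big-endian stores the most-significant byte at the lowest address.
The bytes are already most-significant first: 0x430F.

0x430F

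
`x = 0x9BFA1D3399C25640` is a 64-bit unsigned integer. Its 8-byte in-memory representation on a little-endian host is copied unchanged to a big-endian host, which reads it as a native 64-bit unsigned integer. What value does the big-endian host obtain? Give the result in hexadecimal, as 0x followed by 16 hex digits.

Stored little-endian, the bytes at ascending addresses are 40 56 C2 99 33 1D FA 9B.
Read back as big-endian, the last byte is least significant, giving 0x4056C299331DFA9B.

0x4056C299331DFA9B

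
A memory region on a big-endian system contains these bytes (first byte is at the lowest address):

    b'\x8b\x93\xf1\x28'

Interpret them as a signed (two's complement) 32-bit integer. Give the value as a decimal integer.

-1953238744

In big-endian order the high byte comes first in memory.
The bytes are already most-significant first: 0x8B93F128.
Top bit is set, so as a signed 32-bit value this is 0x8B93F128 − 2^32 = -1953238744.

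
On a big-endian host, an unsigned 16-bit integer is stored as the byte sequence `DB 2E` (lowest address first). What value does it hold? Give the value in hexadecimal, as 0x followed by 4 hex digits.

0xDB2E

In big-endian order the high byte comes first in memory.
The bytes are already most-significant first: 0xDB2E.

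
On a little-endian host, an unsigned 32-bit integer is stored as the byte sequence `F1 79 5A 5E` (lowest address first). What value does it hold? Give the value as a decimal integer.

1582987761

Little-endian: lowest address holds the least-significant byte.
Reassemble most-significant byte first: 5E 5A 79 F1 → 0x5E5A79F1.
0x5E5A79F1 = 1582987761.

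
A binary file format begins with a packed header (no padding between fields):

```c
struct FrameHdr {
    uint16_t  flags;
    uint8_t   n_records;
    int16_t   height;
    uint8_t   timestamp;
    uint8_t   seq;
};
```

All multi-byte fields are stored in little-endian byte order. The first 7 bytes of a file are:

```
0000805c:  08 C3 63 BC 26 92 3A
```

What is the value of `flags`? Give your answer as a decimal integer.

49928

`flags` is the first field, at byte offset 0, occupying 2 bytes.
Bytes at offsets 0..1: 08 C3.
Little-endian stores the least-significant byte at the lowest address.
Reassemble most-significant byte first: C3 08 → 0xC308.
0xC308 = 49928.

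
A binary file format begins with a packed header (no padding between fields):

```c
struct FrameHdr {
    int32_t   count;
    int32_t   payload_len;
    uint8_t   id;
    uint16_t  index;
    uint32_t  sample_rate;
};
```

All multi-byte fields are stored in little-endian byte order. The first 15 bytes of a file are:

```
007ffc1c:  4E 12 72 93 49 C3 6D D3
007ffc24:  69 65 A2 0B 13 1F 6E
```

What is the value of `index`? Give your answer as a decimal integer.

41573

`index` follows `count` (4 B), `payload_len` (4 B), `id` (1 B), so it starts at offset 4 + 4 + 1 = 9 and occupies 2 bytes.
Bytes at offsets 9..10: 65 A2.
Little-endian: lowest address holds the least-significant byte.
Reassemble most-significant byte first: A2 65 → 0xA265.
0xA265 = 41573.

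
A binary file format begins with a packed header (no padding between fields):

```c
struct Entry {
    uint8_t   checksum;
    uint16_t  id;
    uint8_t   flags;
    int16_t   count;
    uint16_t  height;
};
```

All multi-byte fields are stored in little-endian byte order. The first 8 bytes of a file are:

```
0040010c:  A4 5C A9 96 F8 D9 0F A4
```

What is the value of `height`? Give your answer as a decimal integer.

`height` follows `checksum` (1 B), `id` (2 B), `flags` (1 B), `count` (2 B), so it starts at offset 1 + 2 + 1 + 2 = 6 and occupies 2 bytes.
Bytes at offsets 6..7: 0F A4.
Little-endian: lowest address holds the least-significant byte.
Reassemble most-significant byte first: A4 0F → 0xA40F.
0xA40F = 41999.

41999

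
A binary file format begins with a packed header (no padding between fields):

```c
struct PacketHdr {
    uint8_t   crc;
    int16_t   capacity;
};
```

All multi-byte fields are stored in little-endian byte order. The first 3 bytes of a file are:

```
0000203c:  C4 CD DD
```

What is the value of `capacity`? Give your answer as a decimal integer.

`capacity` follows `crc` (1 byte), so it starts at byte offset 1 and occupies 2 bytes.
Bytes at offsets 1..2: CD DD.
In little-endian order the low byte comes first in memory.
Reassemble most-significant byte first: DD CD → 0xDDCD.
Top bit is set, so as a signed 16-bit value this is 0xDDCD − 2^16 = -8755.

-8755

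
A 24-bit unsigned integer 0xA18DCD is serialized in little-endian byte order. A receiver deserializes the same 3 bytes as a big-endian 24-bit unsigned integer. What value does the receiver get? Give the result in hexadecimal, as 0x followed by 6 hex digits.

0xCD8DA1

Stored little-endian, the bytes at ascending addresses are CD 8D A1.
Read back as big-endian, the last byte is least significant, giving 0xCD8DA1.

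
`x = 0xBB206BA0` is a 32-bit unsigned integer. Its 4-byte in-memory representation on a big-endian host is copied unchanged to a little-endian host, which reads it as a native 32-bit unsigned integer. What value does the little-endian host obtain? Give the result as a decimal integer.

Stored big-endian, the bytes at ascending addresses are BB 20 6B A0.
Read back as little-endian, the first byte is least significant, giving 0xA06B20BB.
0xA06B20BB = 2691375291.

2691375291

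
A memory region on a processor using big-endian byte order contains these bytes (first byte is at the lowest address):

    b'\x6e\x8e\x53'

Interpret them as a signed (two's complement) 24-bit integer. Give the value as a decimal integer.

7245395

In big-endian order the high byte comes first in memory.
The bytes are already most-significant first: 0x6E8E53.
0x6E8E53 = 7245395.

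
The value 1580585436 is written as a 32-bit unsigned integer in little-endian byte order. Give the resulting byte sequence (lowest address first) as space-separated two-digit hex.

1580585436 in hexadecimal, padded to 32 bits, is 0x5E35D1DC.
Split into bytes (most-significant first): 5E 35 D1 DC.
In little-endian order the low byte comes first in memory.
So at ascending addresses the bytes are DC D1 35 5E.

DC D1 35 5E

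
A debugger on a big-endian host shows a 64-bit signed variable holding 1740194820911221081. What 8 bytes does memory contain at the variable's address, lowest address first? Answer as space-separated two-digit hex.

18 26 69 F8 3C 63 49 59

1740194820911221081 in hexadecimal, padded to 64 bits, is 0x182669F83C634959.
Split into bytes (most-significant first): 18 26 69 F8 3C 63 49 59.
In big-endian order the high byte comes first in memory.
So the memory order matches the most-significant-first order: 18 26 69 F8 3C 63 49 59.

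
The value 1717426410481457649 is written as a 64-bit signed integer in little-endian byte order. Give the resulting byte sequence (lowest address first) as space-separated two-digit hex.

F1 19 9F 94 38 86 D5 17

1717426410481457649 in hexadecimal, padded to 64 bits, is 0x17D58638949F19F1.
Split into bytes (most-significant first): 17 D5 86 38 94 9F 19 F1.
Little-endian: lowest address holds the least-significant byte.
So at ascending addresses the bytes are F1 19 9F 94 38 86 D5 17.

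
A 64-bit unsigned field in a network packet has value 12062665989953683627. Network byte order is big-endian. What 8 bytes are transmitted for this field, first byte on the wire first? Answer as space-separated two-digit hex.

A7 67 32 CE 9F 60 00 AB

12062665989953683627 in hexadecimal, padded to 64 bits, is 0xA76732CE9F6000AB.
Split into bytes (most-significant first): A7 67 32 CE 9F 60 00 AB.
Big-endian: lowest address holds the most-significant byte.
So the memory order matches the most-significant-first order: A7 67 32 CE 9F 60 00 AB.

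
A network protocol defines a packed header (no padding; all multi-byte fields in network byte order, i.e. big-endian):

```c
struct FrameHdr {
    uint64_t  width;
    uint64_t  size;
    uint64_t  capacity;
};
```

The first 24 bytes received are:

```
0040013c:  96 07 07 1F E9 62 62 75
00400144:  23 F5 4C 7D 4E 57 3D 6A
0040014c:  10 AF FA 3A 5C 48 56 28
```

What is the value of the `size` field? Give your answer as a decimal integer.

`size` follows `width` (8 bytes), so it starts at byte offset 8 and occupies 8 bytes.
Bytes at offsets 8..15: 23 F5 4C 7D 4E 57 3D 6A.
Big-endian stores the most-significant byte at the lowest address.
The bytes are already most-significant first: 0x23F54C7D4E573D6A.
0x23F54C7D4E573D6A = 2591061261690551658.

2591061261690551658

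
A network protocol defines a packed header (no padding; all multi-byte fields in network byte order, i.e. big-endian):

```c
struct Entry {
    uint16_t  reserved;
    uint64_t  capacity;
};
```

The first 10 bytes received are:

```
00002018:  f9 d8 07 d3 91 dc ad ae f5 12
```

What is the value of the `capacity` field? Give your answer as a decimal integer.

563954755344200978

`capacity` follows `reserved` (2 bytes), so it starts at byte offset 2 and occupies 8 bytes.
Bytes at offsets 2..9: 07 D3 91 DC AD AE F5 12.
In big-endian order the high byte comes first in memory.
The bytes are already most-significant first: 0x07D391DCADAEF512.
0x07D391DCADAEF512 = 563954755344200978.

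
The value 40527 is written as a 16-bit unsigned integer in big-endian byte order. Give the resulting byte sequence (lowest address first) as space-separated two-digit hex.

40527 in hexadecimal, padded to 16 bits, is 0x9E4F.
Split into bytes (most-significant first): 9E 4F.
Big-endian: lowest address holds the most-significant byte.
So the memory order matches the most-significant-first order: 9E 4F.

9E 4F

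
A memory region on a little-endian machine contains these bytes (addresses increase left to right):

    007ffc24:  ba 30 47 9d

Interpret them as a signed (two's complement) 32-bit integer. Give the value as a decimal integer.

In little-endian order the low byte comes first in memory.
Reassemble most-significant byte first: 9D 47 30 BA → 0x9D4730BA.
Top bit is set, so as a signed 32-bit value this is 0x9D4730BA − 2^32 = -1656278854.

-1656278854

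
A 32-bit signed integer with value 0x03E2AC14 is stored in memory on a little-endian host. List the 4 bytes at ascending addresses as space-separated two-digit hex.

Split into bytes (most-significant first): 03 E2 AC 14.
In little-endian order the low byte comes first in memory.
So at ascending addresses the bytes are 14 AC E2 03.

14 AC E2 03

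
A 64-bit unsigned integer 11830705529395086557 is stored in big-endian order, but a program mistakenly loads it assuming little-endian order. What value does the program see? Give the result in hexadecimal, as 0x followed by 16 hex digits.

11830705529395086557 in 64-bit hexadecimal is 0xA42F1BFF49D804DD.
Stored big-endian, the bytes at ascending addresses are A4 2F 1B FF 49 D8 04 DD.
Read back as little-endian, the first byte is least significant, giving 0xDD04D849FF1B2FA4.

0xDD04D849FF1B2FA4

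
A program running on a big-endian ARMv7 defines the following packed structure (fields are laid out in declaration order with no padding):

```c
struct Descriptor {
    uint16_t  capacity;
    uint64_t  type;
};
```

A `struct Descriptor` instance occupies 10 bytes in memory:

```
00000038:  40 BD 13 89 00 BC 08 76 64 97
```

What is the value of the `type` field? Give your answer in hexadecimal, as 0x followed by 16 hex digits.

`type` follows `capacity` (2 bytes), so it starts at byte offset 2 and occupies 8 bytes.
Bytes at offsets 2..9: 13 89 00 BC 08 76 64 97.
Big-endian stores the most-significant byte at the lowest address.
The bytes are already most-significant first: 0x138900BC08766497.

0x138900BC08766497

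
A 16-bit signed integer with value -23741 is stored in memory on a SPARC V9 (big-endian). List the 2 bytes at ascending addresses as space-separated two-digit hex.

A3 43

Two's complement of -23741 in 16 bits: 23741 = 0x5CBD; invert → 0xA342; add 1 → 0xA343.
Split into bytes (most-significant first): A3 43.
Big-endian stores the most-significant byte at the lowest address.
So the memory order matches the most-significant-first order: A3 43.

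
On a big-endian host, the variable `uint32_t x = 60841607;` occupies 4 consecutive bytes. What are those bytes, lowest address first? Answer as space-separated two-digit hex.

03 A0 5E 87

60841607 in hexadecimal, padded to 32 bits, is 0x03A05E87.
Split into bytes (most-significant first): 03 A0 5E 87.
Big-endian: lowest address holds the most-significant byte.
So the memory order matches the most-significant-first order: 03 A0 5E 87.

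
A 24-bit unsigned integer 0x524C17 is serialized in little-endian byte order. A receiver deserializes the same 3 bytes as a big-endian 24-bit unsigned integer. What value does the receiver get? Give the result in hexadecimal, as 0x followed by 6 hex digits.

Stored little-endian, the bytes at ascending addresses are 17 4C 52.
Read back as big-endian, the last byte is least significant, giving 0x174C52.

0x174C52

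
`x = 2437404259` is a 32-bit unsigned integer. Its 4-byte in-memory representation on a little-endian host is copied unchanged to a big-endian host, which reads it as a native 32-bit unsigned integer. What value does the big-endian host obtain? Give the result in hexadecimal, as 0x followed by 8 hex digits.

0x63D64791

2437404259 in 32-bit hexadecimal is 0x9147D663.
Stored little-endian, the bytes at ascending addresses are 63 D6 47 91.
Read back as big-endian, the last byte is least significant, giving 0x63D64791.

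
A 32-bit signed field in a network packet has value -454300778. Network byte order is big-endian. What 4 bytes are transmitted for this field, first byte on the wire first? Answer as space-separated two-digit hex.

E4 EB EB 96

Two's complement of -454300778 in 32 bits: 454300778 = 0x1B14146A; invert → 0xE4EBEB95; add 1 → 0xE4EBEB96.
Split into bytes (most-significant first): E4 EB EB 96.
In big-endian order the high byte comes first in memory.
So the memory order matches the most-significant-first order: E4 EB EB 96.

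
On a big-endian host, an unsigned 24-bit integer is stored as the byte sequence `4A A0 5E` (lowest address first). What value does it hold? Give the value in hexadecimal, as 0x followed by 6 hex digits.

0x4AA05E

Big-endian: lowest address holds the most-significant byte.
The bytes are already most-significant first: 0x4AA05E.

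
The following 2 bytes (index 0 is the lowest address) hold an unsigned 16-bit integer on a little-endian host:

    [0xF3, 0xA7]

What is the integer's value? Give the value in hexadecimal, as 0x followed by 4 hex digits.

0xA7F3

Little-endian: lowest address holds the least-significant byte.
Reassemble most-significant byte first: A7 F3 → 0xA7F3.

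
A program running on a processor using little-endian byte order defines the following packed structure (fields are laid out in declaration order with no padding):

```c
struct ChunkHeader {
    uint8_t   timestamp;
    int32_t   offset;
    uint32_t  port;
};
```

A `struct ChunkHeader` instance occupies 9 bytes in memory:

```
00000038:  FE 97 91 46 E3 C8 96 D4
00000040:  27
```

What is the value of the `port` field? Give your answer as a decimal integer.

`port` follows `timestamp` (1 B), `offset` (4 B), so it starts at offset 1 + 4 = 5 and occupies 4 bytes.
Bytes at offsets 5..8: C8 96 D4 27.
Little-endian: lowest address holds the least-significant byte.
Reassemble most-significant byte first: 27 D4 96 C8 → 0x27D496C8.
0x27D496C8 = 668243656.

668243656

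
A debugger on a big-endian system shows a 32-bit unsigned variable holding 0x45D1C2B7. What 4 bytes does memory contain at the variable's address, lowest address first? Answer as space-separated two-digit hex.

Split into bytes (most-significant first): 45 D1 C2 B7.
Big-endian: lowest address holds the most-significant byte.
So the memory order matches the most-significant-first order: 45 D1 C2 B7.

45 D1 C2 B7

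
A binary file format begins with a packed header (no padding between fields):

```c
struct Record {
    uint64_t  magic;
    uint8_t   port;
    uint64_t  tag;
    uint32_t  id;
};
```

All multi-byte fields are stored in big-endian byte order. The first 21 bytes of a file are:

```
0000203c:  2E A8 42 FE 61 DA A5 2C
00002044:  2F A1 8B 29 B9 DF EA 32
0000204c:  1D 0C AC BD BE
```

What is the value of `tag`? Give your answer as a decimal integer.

11640443540171534877

`tag` follows `magic` (8 B), `port` (1 B), so it starts at offset 8 + 1 = 9 and occupies 8 bytes.
Bytes at offsets 9..16: A1 8B 29 B9 DF EA 32 1D.
In big-endian order the high byte comes first in memory.
The bytes are already most-significant first: 0xA18B29B9DFEA321D.
0xA18B29B9DFEA321D = 11640443540171534877.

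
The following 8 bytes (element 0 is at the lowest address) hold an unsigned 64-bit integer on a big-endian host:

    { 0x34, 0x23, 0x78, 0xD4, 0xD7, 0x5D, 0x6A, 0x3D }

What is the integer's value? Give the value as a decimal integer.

3756979369698748989

Big-endian: lowest address holds the most-significant byte.
The bytes are already most-significant first: 0x342378D4D75D6A3D.
0x342378D4D75D6A3D = 3756979369698748989.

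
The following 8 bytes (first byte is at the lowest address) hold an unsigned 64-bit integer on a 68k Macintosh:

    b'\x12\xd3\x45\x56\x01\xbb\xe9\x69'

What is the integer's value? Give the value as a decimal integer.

Big-endian stores the most-significant byte at the lowest address.
The bytes are already most-significant first: 0x12D3455601BBE969.
0x12D3455601BBE969 = 1356504148467247465.

1356504148467247465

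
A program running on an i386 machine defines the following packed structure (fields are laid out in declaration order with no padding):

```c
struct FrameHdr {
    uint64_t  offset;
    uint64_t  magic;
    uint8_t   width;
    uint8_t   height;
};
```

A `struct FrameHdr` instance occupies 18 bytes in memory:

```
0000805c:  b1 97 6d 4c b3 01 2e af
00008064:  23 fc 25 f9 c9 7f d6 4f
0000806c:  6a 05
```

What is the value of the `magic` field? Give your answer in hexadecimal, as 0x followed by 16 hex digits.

0x4FD67FC9F925FC23

`magic` follows `offset` (8 bytes), so it starts at byte offset 8 and occupies 8 bytes.
Bytes at offsets 8..15: 23 FC 25 F9 C9 7F D6 4F.
Little-endian: lowest address holds the least-significant byte.
Reassemble most-significant byte first: 4F D6 7F C9 F9 25 FC 23 → 0x4FD67FC9F925FC23.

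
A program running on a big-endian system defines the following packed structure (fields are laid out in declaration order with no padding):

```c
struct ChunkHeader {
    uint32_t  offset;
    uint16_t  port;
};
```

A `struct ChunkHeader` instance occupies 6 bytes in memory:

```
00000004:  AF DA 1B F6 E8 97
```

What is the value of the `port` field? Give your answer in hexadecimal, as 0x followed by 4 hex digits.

`port` follows `offset` (4 bytes), so it starts at byte offset 4 and occupies 2 bytes.
Bytes at offsets 4..5: E8 97.
Big-endian: lowest address holds the most-significant byte.
The bytes are already most-significant first: 0xE897.

0xE897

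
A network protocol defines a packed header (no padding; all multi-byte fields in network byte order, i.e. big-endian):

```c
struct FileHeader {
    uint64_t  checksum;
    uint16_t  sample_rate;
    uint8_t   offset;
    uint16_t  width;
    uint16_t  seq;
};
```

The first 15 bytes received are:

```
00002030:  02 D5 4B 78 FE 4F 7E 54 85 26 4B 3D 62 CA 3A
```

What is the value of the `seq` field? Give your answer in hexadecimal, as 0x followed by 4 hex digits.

`seq` follows `checksum` (8 B), `sample_rate` (2 B), `offset` (1 B), `width` (2 B), so it starts at offset 8 + 2 + 1 + 2 = 13 and occupies 2 bytes.
Bytes at offsets 13..14: CA 3A.
Big-endian: lowest address holds the most-significant byte.
The bytes are already most-significant first: 0xCA3A.

0xCA3A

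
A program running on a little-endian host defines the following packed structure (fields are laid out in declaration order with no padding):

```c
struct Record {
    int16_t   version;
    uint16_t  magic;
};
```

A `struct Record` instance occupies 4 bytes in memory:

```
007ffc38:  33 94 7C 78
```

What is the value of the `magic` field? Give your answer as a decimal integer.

`magic` follows `version` (2 bytes), so it starts at byte offset 2 and occupies 2 bytes.
Bytes at offsets 2..3: 7C 78.
Little-endian: lowest address holds the least-significant byte.
Reassemble most-significant byte first: 78 7C → 0x787C.
0x787C = 30844.

30844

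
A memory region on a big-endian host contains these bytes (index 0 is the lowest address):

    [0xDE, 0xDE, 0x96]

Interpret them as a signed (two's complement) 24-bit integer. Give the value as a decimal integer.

In big-endian order the high byte comes first in memory.
The bytes are already most-significant first: 0xDEDE96.
Top bit is set, so as a signed 24-bit value this is 0xDEDE96 − 2^24 = -2171242.

-2171242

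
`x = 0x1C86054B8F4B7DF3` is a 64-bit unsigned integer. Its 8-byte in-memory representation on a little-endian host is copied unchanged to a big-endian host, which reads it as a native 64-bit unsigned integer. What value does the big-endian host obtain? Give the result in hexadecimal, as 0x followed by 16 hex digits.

0xF37D4B8F4B05861C

Stored little-endian, the bytes at ascending addresses are F3 7D 4B 8F 4B 05 86 1C.
Read back as big-endian, the last byte is least significant, giving 0xF37D4B8F4B05861C.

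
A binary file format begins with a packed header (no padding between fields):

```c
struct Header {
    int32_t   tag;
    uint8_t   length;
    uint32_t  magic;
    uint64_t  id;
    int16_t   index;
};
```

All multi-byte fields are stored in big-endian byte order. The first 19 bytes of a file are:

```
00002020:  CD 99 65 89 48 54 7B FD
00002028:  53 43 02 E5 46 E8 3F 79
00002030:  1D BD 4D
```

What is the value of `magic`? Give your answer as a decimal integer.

1417411923

`magic` follows `tag` (4 B), `length` (1 B), so it starts at offset 4 + 1 = 5 and occupies 4 bytes.
Bytes at offsets 5..8: 54 7B FD 53.
Big-endian: lowest address holds the most-significant byte.
The bytes are already most-significant first: 0x547BFD53.
0x547BFD53 = 1417411923.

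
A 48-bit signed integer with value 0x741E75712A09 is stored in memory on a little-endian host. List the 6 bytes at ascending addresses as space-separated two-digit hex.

Split into bytes (most-significant first): 74 1E 75 71 2A 09.
Little-endian: lowest address holds the least-significant byte.
So at ascending addresses the bytes are 09 2A 71 75 1E 74.

09 2A 71 75 1E 74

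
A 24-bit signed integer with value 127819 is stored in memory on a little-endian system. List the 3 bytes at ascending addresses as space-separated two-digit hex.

4B F3 01

127819 in hexadecimal, padded to 24 bits, is 0x01F34B.
Split into bytes (most-significant first): 01 F3 4B.
Little-endian: lowest address holds the least-significant byte.
So at ascending addresses the bytes are 4B F3 01.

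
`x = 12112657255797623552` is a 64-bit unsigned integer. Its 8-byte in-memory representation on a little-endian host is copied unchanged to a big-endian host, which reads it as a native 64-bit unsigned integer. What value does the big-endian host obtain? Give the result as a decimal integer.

3342762741930152

12112657255797623552 in 64-bit hexadecimal is 0xA818CD9939E00B00.
Stored little-endian, the bytes at ascending addresses are 00 0B E0 39 99 CD 18 A8.
Read back as big-endian, the last byte is least significant, giving 0x000BE03999CD18A8.
0x000BE03999CD18A8 = 3342762741930152.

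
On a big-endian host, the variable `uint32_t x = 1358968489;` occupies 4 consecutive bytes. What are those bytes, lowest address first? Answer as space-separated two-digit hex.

1358968489 in hexadecimal, padded to 32 bits, is 0x510036A9.
Split into bytes (most-significant first): 51 00 36 A9.
In big-endian order the high byte comes first in memory.
So the memory order matches the most-significant-first order: 51 00 36 A9.

51 00 36 A9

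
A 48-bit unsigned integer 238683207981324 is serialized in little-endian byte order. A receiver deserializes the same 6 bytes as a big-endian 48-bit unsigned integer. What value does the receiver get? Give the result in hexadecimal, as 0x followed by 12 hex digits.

238683207981324 in 48-bit hexadecimal is 0xD914C3D3590C.
Stored little-endian, the bytes at ascending addresses are 0C 59 D3 C3 14 D9.
Read back as big-endian, the last byte is least significant, giving 0x0C59D3C314D9.

0x0C59D3C314D9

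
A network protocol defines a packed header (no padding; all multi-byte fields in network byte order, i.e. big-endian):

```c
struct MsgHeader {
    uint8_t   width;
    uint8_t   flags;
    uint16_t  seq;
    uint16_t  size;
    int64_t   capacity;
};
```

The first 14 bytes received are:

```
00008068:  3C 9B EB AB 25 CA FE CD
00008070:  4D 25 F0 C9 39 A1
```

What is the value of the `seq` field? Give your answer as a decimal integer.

60331

`seq` follows `width` (1 B), `flags` (1 B), so it starts at offset 1 + 1 = 2 and occupies 2 bytes.
Bytes at offsets 2..3: EB AB.
In big-endian order the high byte comes first in memory.
The bytes are already most-significant first: 0xEBAB.
0xEBAB = 60331.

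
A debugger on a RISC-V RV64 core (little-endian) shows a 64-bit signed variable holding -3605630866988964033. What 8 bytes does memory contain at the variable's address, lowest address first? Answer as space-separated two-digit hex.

Two's complement of -3605630866988964033 in 64 bits: 3605630866988964033 = 0x3209C62B8A0F98C1; invert → 0xCDF639D475F0673E; add 1 → 0xCDF639D475F0673F.
Split into bytes (most-significant first): CD F6 39 D4 75 F0 67 3F.
In little-endian order the low byte comes first in memory.
So at ascending addresses the bytes are 3F 67 F0 75 D4 39 F6 CD.

3F 67 F0 75 D4 39 F6 CD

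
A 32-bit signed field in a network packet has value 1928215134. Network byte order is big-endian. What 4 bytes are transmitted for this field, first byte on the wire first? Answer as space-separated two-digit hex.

1928215134 in hexadecimal, padded to 32 bits, is 0x72EE3A5E.
Split into bytes (most-significant first): 72 EE 3A 5E.
Big-endian: lowest address holds the most-significant byte.
So the memory order matches the most-significant-first order: 72 EE 3A 5E.

72 EE 3A 5E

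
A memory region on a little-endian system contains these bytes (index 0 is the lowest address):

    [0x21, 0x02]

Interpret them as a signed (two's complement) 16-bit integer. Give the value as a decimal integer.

Little-endian stores the least-significant byte at the lowest address.
Reassemble most-significant byte first: 02 21 → 0x0221.
0x0221 = 545.

545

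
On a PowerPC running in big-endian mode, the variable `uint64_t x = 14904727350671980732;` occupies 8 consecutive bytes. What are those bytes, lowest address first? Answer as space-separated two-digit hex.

CE D8 3A 8E 8A DA 38 BC

14904727350671980732 in hexadecimal, padded to 64 bits, is 0xCED83A8E8ADA38BC.
Split into bytes (most-significant first): CE D8 3A 8E 8A DA 38 BC.
Big-endian stores the most-significant byte at the lowest address.
So the memory order matches the most-significant-first order: CE D8 3A 8E 8A DA 38 BC.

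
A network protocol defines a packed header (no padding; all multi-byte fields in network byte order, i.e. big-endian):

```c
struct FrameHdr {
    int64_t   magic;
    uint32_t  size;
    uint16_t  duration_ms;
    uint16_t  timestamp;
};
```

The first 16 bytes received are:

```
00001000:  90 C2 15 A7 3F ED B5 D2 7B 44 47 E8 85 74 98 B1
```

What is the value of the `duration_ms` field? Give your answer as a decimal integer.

34164

`duration_ms` follows `magic` (8 B), `size` (4 B), so it starts at offset 8 + 4 = 12 and occupies 2 bytes.
Bytes at offsets 12..13: 85 74.
Big-endian stores the most-significant byte at the lowest address.
The bytes are already most-significant first: 0x8574.
0x8574 = 34164.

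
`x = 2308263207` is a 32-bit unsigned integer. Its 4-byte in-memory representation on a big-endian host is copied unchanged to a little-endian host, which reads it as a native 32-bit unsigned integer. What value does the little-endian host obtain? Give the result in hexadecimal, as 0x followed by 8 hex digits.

0x274D9589

2308263207 in 32-bit hexadecimal is 0x89954D27.
Stored big-endian, the bytes at ascending addresses are 89 95 4D 27.
Read back as little-endian, the first byte is least significant, giving 0x274D9589.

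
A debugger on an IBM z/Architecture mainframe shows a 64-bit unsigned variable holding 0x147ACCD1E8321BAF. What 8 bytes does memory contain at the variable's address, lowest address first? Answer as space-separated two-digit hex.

14 7A CC D1 E8 32 1B AF

Split into bytes (most-significant first): 14 7A CC D1 E8 32 1B AF.
Big-endian: lowest address holds the most-significant byte.
So the memory order matches the most-significant-first order: 14 7A CC D1 E8 32 1B AF.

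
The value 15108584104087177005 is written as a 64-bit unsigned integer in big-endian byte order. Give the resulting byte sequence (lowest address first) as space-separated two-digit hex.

15108584104087177005 in hexadecimal, padded to 64 bits, is 0xD1AC7931A73AC72D.
Split into bytes (most-significant first): D1 AC 79 31 A7 3A C7 2D.
In big-endian order the high byte comes first in memory.
So the memory order matches the most-significant-first order: D1 AC 79 31 A7 3A C7 2D.

D1 AC 79 31 A7 3A C7 2D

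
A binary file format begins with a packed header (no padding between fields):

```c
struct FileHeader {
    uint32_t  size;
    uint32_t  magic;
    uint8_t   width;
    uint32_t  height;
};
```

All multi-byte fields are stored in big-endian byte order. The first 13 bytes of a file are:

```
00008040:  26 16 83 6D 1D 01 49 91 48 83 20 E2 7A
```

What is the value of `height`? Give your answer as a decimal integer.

2199970426

`height` follows `size` (4 B), `magic` (4 B), `width` (1 B), so it starts at offset 4 + 4 + 1 = 9 and occupies 4 bytes.
Bytes at offsets 9..12: 83 20 E2 7A.
Big-endian: lowest address holds the most-significant byte.
The bytes are already most-significant first: 0x8320E27A.
0x8320E27A = 2199970426.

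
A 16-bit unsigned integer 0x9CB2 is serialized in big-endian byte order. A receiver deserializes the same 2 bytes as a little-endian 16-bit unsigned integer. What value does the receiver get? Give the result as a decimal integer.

45724

Stored big-endian, the bytes at ascending addresses are 9C B2.
Read back as little-endian, the first byte is least significant, giving 0xB29C.
0xB29C = 45724.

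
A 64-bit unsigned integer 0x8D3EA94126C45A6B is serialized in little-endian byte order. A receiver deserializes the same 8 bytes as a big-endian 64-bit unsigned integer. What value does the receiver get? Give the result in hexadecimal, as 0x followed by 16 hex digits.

Stored little-endian, the bytes at ascending addresses are 6B 5A C4 26 41 A9 3E 8D.
Read back as big-endian, the last byte is least significant, giving 0x6B5AC42641A93E8D.

0x6B5AC42641A93E8D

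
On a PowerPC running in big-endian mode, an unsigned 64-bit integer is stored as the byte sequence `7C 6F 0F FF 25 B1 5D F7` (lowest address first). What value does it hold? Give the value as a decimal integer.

8966402971641404919

Big-endian: lowest address holds the most-significant byte.
The bytes are already most-significant first: 0x7C6F0FFF25B15DF7.
0x7C6F0FFF25B15DF7 = 8966402971641404919.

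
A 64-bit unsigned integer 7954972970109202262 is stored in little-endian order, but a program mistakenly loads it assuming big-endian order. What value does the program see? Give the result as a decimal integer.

6228251655414834542

7954972970109202262 in 64-bit hexadecimal is 0x6E65BDC4E1316F56.
Stored little-endian, the bytes at ascending addresses are 56 6F 31 E1 C4 BD 65 6E.
Read back as big-endian, the last byte is least significant, giving 0x566F31E1C4BD656E.
0x566F31E1C4BD656E = 6228251655414834542.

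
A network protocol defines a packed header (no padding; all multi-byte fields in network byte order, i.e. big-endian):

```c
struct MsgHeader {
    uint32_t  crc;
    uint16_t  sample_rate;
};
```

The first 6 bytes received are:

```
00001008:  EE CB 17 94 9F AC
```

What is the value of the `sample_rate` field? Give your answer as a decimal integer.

40876

`sample_rate` follows `crc` (4 bytes), so it starts at byte offset 4 and occupies 2 bytes.
Bytes at offsets 4..5: 9F AC.
In big-endian order the high byte comes first in memory.
The bytes are already most-significant first: 0x9FAC.
0x9FAC = 40876.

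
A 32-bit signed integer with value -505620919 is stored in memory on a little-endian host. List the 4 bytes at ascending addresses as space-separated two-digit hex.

Two's complement of -505620919 in 32 bits: 505620919 = 0x1E2329B7; invert → 0xE1DCD648; add 1 → 0xE1DCD649.
Split into bytes (most-significant first): E1 DC D6 49.
Little-endian stores the least-significant byte at the lowest address.
So at ascending addresses the bytes are 49 D6 DC E1.

49 D6 DC E1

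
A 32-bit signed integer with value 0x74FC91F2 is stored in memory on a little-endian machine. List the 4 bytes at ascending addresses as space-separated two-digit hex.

Split into bytes (most-significant first): 74 FC 91 F2.
In little-endian order the low byte comes first in memory.
So at ascending addresses the bytes are F2 91 FC 74.

F2 91 FC 74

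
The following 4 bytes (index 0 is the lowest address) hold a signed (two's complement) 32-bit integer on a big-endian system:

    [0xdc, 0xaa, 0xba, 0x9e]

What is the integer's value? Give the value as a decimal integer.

Big-endian: lowest address holds the most-significant byte.
The bytes are already most-significant first: 0xDCAABA9E.
Top bit is set, so as a signed 32-bit value this is 0xDCAABA9E − 2^32 = -592790882.

-592790882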